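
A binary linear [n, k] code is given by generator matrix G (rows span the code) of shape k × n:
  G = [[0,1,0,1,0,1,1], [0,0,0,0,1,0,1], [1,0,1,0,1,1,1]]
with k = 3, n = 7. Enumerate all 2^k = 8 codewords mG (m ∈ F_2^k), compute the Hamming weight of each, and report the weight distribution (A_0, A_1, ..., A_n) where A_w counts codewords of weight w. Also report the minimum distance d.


Weight distribution: A_0 = 1, A_2 = 1, A_3 = 1, A_4 = 2, A_5 = 3. Minimum distance d = 2.

Enumerate all 2^3 = 8 messages m ∈ F_2^3.
For each, compute codeword c = mG in F_2^7, then tally its weight.
  m = 000 → c = 0000000, weight = 0.
  m = 100 → c = 0101011, weight = 4.
  m = 010 → c = 0000101, weight = 2.
  m = 110 → c = 0101110, weight = 4.
  m = 001 → c = 1010111, weight = 5.
  m = 101 → c = 1111100, weight = 5.
  m = 011 → c = 1010010, weight = 3.
  m = 111 → c = 1111001, weight = 5.
Tally weights:
  weight 0: 1 codewords.
  weight 2: 1 codewords.
  weight 3: 1 codewords.
  weight 4: 2 codewords.
  weight 5: 3 codewords.
Minimum distance d = smallest w > 0 with A_w > 0 = 2.
Sanity: Σ A_w = 8 = 2^3 = 8 ✓.


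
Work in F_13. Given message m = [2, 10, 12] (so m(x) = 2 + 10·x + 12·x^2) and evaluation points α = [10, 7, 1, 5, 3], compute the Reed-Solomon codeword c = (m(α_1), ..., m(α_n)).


c = [2, 10, 11, 1, 10]

Message polynomial: m(x) = 2 + 10·x + 12·x^2 (mod 13).
For each evaluation point α_i, compute m(α_i) mod 13:
  α_1 = 10: Horner steps 12 → 0 → 2, so m(10) = 2.
  α_2 = 7: Horner steps 12 → 3 → 10, so m(7) = 10.
  α_3 = 1: Horner steps 12 → 9 → 11, so m(1) = 11.
  α_4 = 5: Horner steps 12 → 5 → 1, so m(5) = 1.
  α_5 = 3: Horner steps 12 → 7 → 10, so m(3) = 10.
Codeword c = [2, 10, 11, 1, 10] ∈ F_13^5.


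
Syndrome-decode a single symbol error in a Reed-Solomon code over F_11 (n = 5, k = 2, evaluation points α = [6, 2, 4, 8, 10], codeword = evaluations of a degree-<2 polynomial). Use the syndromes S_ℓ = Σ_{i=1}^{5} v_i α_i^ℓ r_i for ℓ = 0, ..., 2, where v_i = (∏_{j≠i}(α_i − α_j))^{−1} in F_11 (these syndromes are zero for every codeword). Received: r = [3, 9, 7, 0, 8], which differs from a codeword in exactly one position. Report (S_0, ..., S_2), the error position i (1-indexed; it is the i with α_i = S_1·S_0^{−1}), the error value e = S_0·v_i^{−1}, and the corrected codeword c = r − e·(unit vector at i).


S = (4, 5, 9), error at position 3, error magnitude e = 1, c = [3, 9, 6, 0, 8].

Step 1: column multipliers v_i = (∏_{j≠i}(α_i − α_j))^{−1} mod 11.
  i = 1 (α = 6): (6−2)(6−4)(6−8)(6−10) = 4·2·(−2)·(−4) = 64 ≡ 9, so v_1 = 9^{−1} = 5 (mod 11).
  i = 2 (α = 2): (2−6)(2−4)(2−8)(2−10) = (−4)·(−2)·(−6)·(−8) = 384 ≡ 10, so v_2 = 10^{−1} = 10 (mod 11).
  i = 3 (α = 4): (4−6)(4−2)(4−8)(4−10) = (−2)·2·(−4)·(−6) = −96 ≡ 3, so v_3 = 3^{−1} = 4 (mod 11).
  i = 4 (α = 8): (8−6)(8−2)(8−4)(8−10) = 2·6·4·(−2) = −96 ≡ 3, so v_4 = 3^{−1} = 4 (mod 11).
  i = 5 (α = 10): (10−6)(10−2)(10−4)(10−8) = 4·8·6·2 = 384 ≡ 10, so v_5 = 10^{−1} = 10 (mod 11).
  v = [5, 10, 4, 4, 10].
Step 2: syndromes of r = [3, 9, 7, 0, 8] (all sums mod 11).
  S_0 = Σ v_i r_i = 5·3 + 10·9 + 4·7 + 4·0 + 10·8 = 213 ≡ 4.
  S_1 = Σ v_i α_i r_i = 5·6·3 + 10·2·9 + 4·4·7 + 4·8·0 + 10·10·8 = 1182 ≡ 5.
  α_i^2 mod 11 = [3, 4, 5, 9, 1].
  S_2 = Σ v_i α_i^2 r_i = 5·3·3 + 10·4·9 + 4·5·7 + 4·9·0 + 10·1·8 = 625 ≡ 9.
  S = (4, 5, 9) ≠ 0, so r is not a codeword (an error is present).
Step 3: locate the error. For a single error e at position i, S_ℓ = v_i·e·α_i^ℓ, so α_err = S_1/S_0.
  S_0^{−1} = 4^{−1} = 3 (mod 11), so α_err = 5·3 = 15 ≡ 4 = α_3. Error position i = 3.
  Consistency check: S_2/S_1 = 9·9 = 81 ≡ 4 = α_err ✓ (single-error assumption holds).
Step 4: error magnitude e = S_0/v_3 = S_0·∏_{j≠3}(α_3 − α_j) = 4·3 = 12 ≡ 1 (mod 11).
Step 5: correct position 3: c_3 = r_3 − e = 7 − 1 ≡ 6 (mod 11). Hence c = [3, 9, 6, 0, 8].
  Check: interpolating c through the α_i gives m(x) = 1 + 4·x (degree < 2) with m(α_i) = c_i for every i, so c is indeed a codeword.


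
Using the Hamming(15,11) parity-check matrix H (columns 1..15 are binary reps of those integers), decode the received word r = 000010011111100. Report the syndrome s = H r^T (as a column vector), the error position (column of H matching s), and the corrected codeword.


s = (0, 1, 0, 0)^T, error position = 4, corrected codeword c = 000110011111100

Compute s = H r^T mod 2 one row at a time:
  s_1 = 1 + 1 + 1 + 1 + 1 + 1 + 0 + 0 = 6 ≡ 0 (mod 2).
  s_2 = 0 + 1 + 0 + 0 + 1 + 1 + 0 + 0 = 3 ≡ 1 (mod 2).
  s_3 = 0 + 0 + 0 + 0 + 1 + 1 + 0 + 0 = 2 ≡ 0 (mod 2).
  s_4 = 0 + 0 + 1 + 0 + 1 + 1 + 1 + 0 = 4 ≡ 0 (mod 2).
s = (0, 1, 0, 0)^T — this equals column 4 of H (binary 0100), so error is at position 4.
Correct: flip bit 4 of r = 000010011111100 to get c = 000110011111100.


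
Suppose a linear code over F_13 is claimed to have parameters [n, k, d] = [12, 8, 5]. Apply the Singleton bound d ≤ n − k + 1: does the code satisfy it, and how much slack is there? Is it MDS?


Singleton RHS = n − k + 1 = 5, slack = 0, bound satisfied, MDS.

Singleton bound: d ≤ n − k + 1.
Here n = 12, k = 8, so n − k + 1 = 5.
Given d = 5, check d ≤ 5: YES.
Slack = (n − k + 1) − d = 0.
The code is MDS (slack = 0).
Description: the claimed parameters are [12, 8, 5]_13; such a code would be MDS (meets Singleton bound).


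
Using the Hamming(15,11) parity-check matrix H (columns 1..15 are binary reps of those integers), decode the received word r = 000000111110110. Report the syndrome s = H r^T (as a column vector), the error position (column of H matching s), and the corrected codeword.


s = (0, 1, 0, 0)^T, error position = 4, corrected codeword c = 000100111110110

Compute s = H r^T mod 2 one row at a time:
  s_1 = 1 + 1 + 1 + 1 + 0 + 1 + 1 + 0 = 6 ≡ 0 (mod 2).
  s_2 = 0 + 0 + 0 + 1 + 0 + 1 + 1 + 0 = 3 ≡ 1 (mod 2).
  s_3 = 0 + 0 + 0 + 1 + 1 + 1 + 1 + 0 = 4 ≡ 0 (mod 2).
  s_4 = 0 + 0 + 0 + 1 + 1 + 1 + 1 + 0 = 4 ≡ 0 (mod 2).
s = (0, 1, 0, 0)^T — this equals column 4 of H (binary 0100), so error is at position 4.
Correct: flip bit 4 of r = 000000111110110 to get c = 000100111110110.


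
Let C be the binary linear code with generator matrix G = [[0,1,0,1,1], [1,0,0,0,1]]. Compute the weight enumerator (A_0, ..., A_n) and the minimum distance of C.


Weight distribution: A_0 = 1, A_2 = 1, A_3 = 2. Minimum distance d = 2.

Enumerate all 2^2 = 4 messages m ∈ F_2^2.
For each, compute codeword c = mG in F_2^5, then tally its weight.
  m = 00 → c = 00000, weight = 0.
  m = 10 → c = 01011, weight = 3.
  m = 01 → c = 10001, weight = 2.
  m = 11 → c = 11010, weight = 3.
Tally weights:
  weight 0: 1 codewords.
  weight 2: 1 codewords.
  weight 3: 2 codewords.
Minimum distance d = smallest w > 0 with A_w > 0 = 2.
Sanity: Σ A_w = 4 = 2^2 = 4 ✓.


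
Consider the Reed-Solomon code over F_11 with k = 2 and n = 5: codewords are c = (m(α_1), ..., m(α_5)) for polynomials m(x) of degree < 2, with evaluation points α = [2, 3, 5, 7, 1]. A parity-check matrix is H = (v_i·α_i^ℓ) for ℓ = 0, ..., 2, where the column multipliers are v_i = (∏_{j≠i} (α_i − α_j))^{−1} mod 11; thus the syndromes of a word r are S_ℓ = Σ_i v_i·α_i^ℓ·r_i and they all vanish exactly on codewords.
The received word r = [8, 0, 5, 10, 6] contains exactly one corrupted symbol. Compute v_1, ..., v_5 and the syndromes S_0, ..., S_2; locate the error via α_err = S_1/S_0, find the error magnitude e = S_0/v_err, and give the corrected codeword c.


S = (7, 3, 6), error at position 1, error magnitude e = 5, c = [3, 0, 5, 10, 6].

Step 1: column multipliers v_i = (∏_{j≠i}(α_i − α_j))^{−1} mod 11.
  i = 1 (α = 2): (2−3)(2−5)(2−7)(2−1) = (−1)·(−3)·(−5)·1 = −15 ≡ 7, so v_1 = 7^{−1} = 8 (mod 11).
  i = 2 (α = 3): (3−2)(3−5)(3−7)(3−1) = 1·(−2)·(−4)·2 = 16 ≡ 5, so v_2 = 5^{−1} = 9 (mod 11).
  i = 3 (α = 5): (5−2)(5−3)(5−7)(5−1) = 3·2·(−2)·4 = −48 ≡ 7, so v_3 = 7^{−1} = 8 (mod 11).
  i = 4 (α = 7): (7−2)(7−3)(7−5)(7−1) = 5·4·2·6 = 240 ≡ 9, so v_4 = 9^{−1} = 5 (mod 11).
  i = 5 (α = 1): (1−2)(1−3)(1−5)(1−7) = (−1)·(−2)·(−4)·(−6) = 48 ≡ 4, so v_5 = 4^{−1} = 3 (mod 11).
  v = [8, 9, 8, 5, 3].
Step 2: syndromes of r = [8, 0, 5, 10, 6] (all sums mod 11).
  S_0 = Σ v_i r_i = 8·8 + 9·0 + 8·5 + 5·10 + 3·6 = 172 ≡ 7.
  S_1 = Σ v_i α_i r_i = 8·2·8 + 9·3·0 + 8·5·5 + 5·7·10 + 3·1·6 = 696 ≡ 3.
  α_i^2 mod 11 = [4, 9, 3, 5, 1].
  S_2 = Σ v_i α_i^2 r_i = 8·4·8 + 9·9·0 + 8·3·5 + 5·5·10 + 3·1·6 = 644 ≡ 6.
  S = (7, 3, 6) ≠ 0, so r is not a codeword (an error is present).
Step 3: locate the error. For a single error e at position i, S_ℓ = v_i·e·α_i^ℓ, so α_err = S_1/S_0.
  S_0^{−1} = 7^{−1} = 8 (mod 11), so α_err = 3·8 = 24 ≡ 2 = α_1. Error position i = 1.
  Consistency check: S_2/S_1 = 6·4 = 24 ≡ 2 = α_err ✓ (single-error assumption holds).
Step 4: error magnitude e = S_0/v_1 = S_0·∏_{j≠1}(α_1 − α_j) = 7·7 = 49 ≡ 5 (mod 11).
Step 5: correct position 1: c_1 = r_1 − e = 8 − 5 ≡ 3 (mod 11). Hence c = [3, 0, 5, 10, 6].
  Check: interpolating c through the α_i gives m(x) = 9 + 8·x (degree < 2) with m(α_i) = c_i for every i, so c is indeed a codeword.


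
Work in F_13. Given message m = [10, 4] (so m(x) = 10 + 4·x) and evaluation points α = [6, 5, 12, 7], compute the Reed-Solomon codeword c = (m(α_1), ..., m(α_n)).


c = [8, 4, 6, 12]

Message polynomial: m(x) = 10 + 4·x (mod 13).
For each evaluation point α_i, compute m(α_i) mod 13:
  α_1 = 6: Horner steps 4 → 8, so m(6) = 8.
  α_2 = 5: Horner steps 4 → 4, so m(5) = 4.
  α_3 = 12: Horner steps 4 → 6, so m(12) = 6.
  α_4 = 7: Horner steps 4 → 12, so m(7) = 12.
Codeword c = [8, 4, 6, 12] ∈ F_13^4.


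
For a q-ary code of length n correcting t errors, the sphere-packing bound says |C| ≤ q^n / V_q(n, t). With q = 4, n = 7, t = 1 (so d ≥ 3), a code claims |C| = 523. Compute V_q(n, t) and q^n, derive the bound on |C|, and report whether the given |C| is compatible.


V_q(n, t) = 22, q^n = 16384, Hamming bound = 744, |C| = 523 ≤ bound (satisfied).

Step 1: Compute V_q(n, t) = Σ_{j=0}^1 C(n, j) (q−1)^j.
  j = 0: C(7,0)·(3)^0 = 1·1 = 1.
  j = 1: C(7,1)·(3)^1 = 7·3 = 21.
  V_q(n, t) = 1 + 21 = 22.
Step 2: q^n = 4^7 = 16384.
Step 3: Hamming bound ⌊q^n / V_q(n,t)⌋ = ⌊16384/22⌋ = 744.
Step 4: Compare |C| = 523 to 744: satisfied.
The claimed |C| lies below the Hamming bound.


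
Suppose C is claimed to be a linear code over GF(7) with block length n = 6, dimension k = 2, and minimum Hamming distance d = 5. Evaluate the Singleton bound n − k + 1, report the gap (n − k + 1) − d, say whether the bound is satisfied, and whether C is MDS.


Singleton RHS = n − k + 1 = 5, slack = 0, bound satisfied, MDS.

Singleton bound: d ≤ n − k + 1.
Here n = 6, k = 2, so n − k + 1 = 5.
Given d = 5, check d ≤ 5: YES.
Slack = (n − k + 1) − d = 0.
The code is MDS (slack = 0).
Description: the claimed parameters are [6, 2, 5]_7; such a code would be MDS (meets Singleton bound).


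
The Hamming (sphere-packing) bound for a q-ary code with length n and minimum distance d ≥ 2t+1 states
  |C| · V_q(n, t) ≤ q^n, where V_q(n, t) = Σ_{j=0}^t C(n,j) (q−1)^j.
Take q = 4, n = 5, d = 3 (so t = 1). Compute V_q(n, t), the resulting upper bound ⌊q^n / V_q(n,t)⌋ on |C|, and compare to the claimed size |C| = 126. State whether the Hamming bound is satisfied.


V_q(n, t) = 16, q^n = 1024, Hamming bound = 64, |C| = 126 > bound (violated).

Step 1: Compute V_q(n, t) = Σ_{j=0}^1 C(n, j) (q−1)^j.
  j = 0: C(5,0)·(3)^0 = 1·1 = 1.
  j = 1: C(5,1)·(3)^1 = 5·3 = 15.
  V_q(n, t) = 1 + 15 = 16.
Step 2: q^n = 4^5 = 1024.
Step 3: Hamming bound ⌊q^n / V_q(n,t)⌋ = ⌊1024/16⌋ = 64.
Step 4: Compare |C| = 126 to 64: violated.
The claimed |C| lies above the Hamming bound, so no 4-ary code of length 5 with d ≥ 3 can have 126 codewords.


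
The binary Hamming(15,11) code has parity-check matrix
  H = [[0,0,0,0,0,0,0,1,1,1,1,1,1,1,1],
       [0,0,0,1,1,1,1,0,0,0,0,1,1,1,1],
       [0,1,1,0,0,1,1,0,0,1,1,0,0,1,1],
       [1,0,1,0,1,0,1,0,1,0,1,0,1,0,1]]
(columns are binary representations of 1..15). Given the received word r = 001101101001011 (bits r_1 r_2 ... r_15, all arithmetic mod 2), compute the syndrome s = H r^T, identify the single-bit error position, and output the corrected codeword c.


s = (0, 0, 1, 0)^T, error position = 2, corrected codeword c = 011101101001011

Compute s = H r^T mod 2 one row at a time:
  s_1 = 0 + 1 + 0 + 0 + 1 + 0 + 1 + 1 = 4 ≡ 0 (mod 2).
  s_2 = 1 + 0 + 1 + 1 + 1 + 0 + 1 + 1 = 6 ≡ 0 (mod 2).
  s_3 = 0 + 1 + 1 + 1 + 0 + 0 + 1 + 1 = 5 ≡ 1 (mod 2).
  s_4 = 0 + 1 + 0 + 1 + 1 + 0 + 0 + 1 = 4 ≡ 0 (mod 2).
s = (0, 0, 1, 0)^T — this equals column 2 of H (binary 0010), so error is at position 2.
Correct: flip bit 2 of r = 001101101001011 to get c = 011101101001011.


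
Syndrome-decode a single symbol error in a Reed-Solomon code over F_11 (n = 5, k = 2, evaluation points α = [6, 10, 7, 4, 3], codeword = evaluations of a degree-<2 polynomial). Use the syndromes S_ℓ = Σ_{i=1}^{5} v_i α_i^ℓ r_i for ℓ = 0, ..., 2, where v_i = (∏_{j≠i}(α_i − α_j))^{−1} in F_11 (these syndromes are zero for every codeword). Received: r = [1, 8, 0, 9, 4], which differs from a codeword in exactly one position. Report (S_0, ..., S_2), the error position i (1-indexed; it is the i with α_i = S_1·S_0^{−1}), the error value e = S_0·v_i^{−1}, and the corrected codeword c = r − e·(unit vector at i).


S = (9, 3, 1), error at position 4, error magnitude e = 6, c = [1, 8, 0, 3, 4].

Step 1: column multipliers v_i = (∏_{j≠i}(α_i − α_j))^{−1} mod 11.
  i = 1 (α = 6): (6−10)(6−7)(6−4)(6−3) = (−4)·(−1)·2·3 = 24 ≡ 2, so v_1 = 2^{−1} = 6 (mod 11).
  i = 2 (α = 10): (10−6)(10−7)(10−4)(10−3) = 4·3·6·7 = 504 ≡ 9, so v_2 = 9^{−1} = 5 (mod 11).
  i = 3 (α = 7): (7−6)(7−10)(7−4)(7−3) = 1·(−3)·3·4 = −36 ≡ 8, so v_3 = 8^{−1} = 7 (mod 11).
  i = 4 (α = 4): (4−6)(4−10)(4−7)(4−3) = (−2)·(−6)·(−3)·1 = −36 ≡ 8, so v_4 = 8^{−1} = 7 (mod 11).
  i = 5 (α = 3): (3−6)(3−10)(3−7)(3−4) = (−3)·(−7)·(−4)·(−1) = 84 ≡ 7, so v_5 = 7^{−1} = 8 (mod 11).
  v = [6, 5, 7, 7, 8].
Step 2: syndromes of r = [1, 8, 0, 9, 4] (all sums mod 11).
  S_0 = Σ v_i r_i = 6·1 + 5·8 + 7·0 + 7·9 + 8·4 = 141 ≡ 9.
  S_1 = Σ v_i α_i r_i = 6·6·1 + 5·10·8 + 7·7·0 + 7·4·9 + 8·3·4 = 784 ≡ 3.
  α_i^2 mod 11 = [3, 1, 5, 5, 9].
  S_2 = Σ v_i α_i^2 r_i = 6·3·1 + 5·1·8 + 7·5·0 + 7·5·9 + 8·9·4 = 661 ≡ 1.
  S = (9, 3, 1) ≠ 0, so r is not a codeword (an error is present).
Step 3: locate the error. For a single error e at position i, S_ℓ = v_i·e·α_i^ℓ, so α_err = S_1/S_0.
  S_0^{−1} = 9^{−1} = 5 (mod 11), so α_err = 3·5 = 15 ≡ 4 = α_4. Error position i = 4.
  Consistency check: S_2/S_1 = 1·4 = 4 ≡ 4 = α_err ✓ (single-error assumption holds).
Step 4: error magnitude e = S_0/v_4 = S_0·∏_{j≠4}(α_4 − α_j) = 9·8 = 72 ≡ 6 (mod 11).
Step 5: correct position 4: c_4 = r_4 − e = 9 − 6 ≡ 3 (mod 11). Hence c = [1, 8, 0, 3, 4].
  Check: interpolating c through the α_i gives m(x) = 7 + 10·x (degree < 2) with m(α_i) = c_i for every i, so c is indeed a codeword.


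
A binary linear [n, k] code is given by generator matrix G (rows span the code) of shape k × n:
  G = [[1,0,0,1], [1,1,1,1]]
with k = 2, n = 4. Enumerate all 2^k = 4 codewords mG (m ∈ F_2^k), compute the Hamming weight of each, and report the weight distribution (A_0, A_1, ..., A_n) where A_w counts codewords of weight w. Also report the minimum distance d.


Weight distribution: A_0 = 1, A_2 = 2, A_4 = 1. Minimum distance d = 2.

Enumerate all 2^2 = 4 messages m ∈ F_2^2.
For each, compute codeword c = mG in F_2^4, then tally its weight.
  m = 00 → c = 0000, weight = 0.
  m = 10 → c = 1001, weight = 2.
  m = 01 → c = 1111, weight = 4.
  m = 11 → c = 0110, weight = 2.
Tally weights:
  weight 0: 1 codewords.
  weight 2: 2 codewords.
  weight 4: 1 codewords.
Minimum distance d = smallest w > 0 with A_w > 0 = 2.
Sanity: Σ A_w = 4 = 2^2 = 4 ✓.


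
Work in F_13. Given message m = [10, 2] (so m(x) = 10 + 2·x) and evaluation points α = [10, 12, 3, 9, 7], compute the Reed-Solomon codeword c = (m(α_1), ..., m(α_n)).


c = [4, 8, 3, 2, 11]

Message polynomial: m(x) = 10 + 2·x (mod 13).
For each evaluation point α_i, compute m(α_i) mod 13:
  α_1 = 10: Horner steps 2 → 4, so m(10) = 4.
  α_2 = 12: Horner steps 2 → 8, so m(12) = 8.
  α_3 = 3: Horner steps 2 → 3, so m(3) = 3.
  α_4 = 9: Horner steps 2 → 2, so m(9) = 2.
  α_5 = 7: Horner steps 2 → 11, so m(7) = 11.
Codeword c = [4, 8, 3, 2, 11] ∈ F_13^5.


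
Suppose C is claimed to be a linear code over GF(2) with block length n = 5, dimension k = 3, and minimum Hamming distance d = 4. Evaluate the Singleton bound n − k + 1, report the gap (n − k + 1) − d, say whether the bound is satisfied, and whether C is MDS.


Singleton RHS = n − k + 1 = 3, slack = -1, bound violated (no such code; not MDS).

Singleton bound: d ≤ n − k + 1.
Here n = 5, k = 3, so n − k + 1 = 3.
Given d = 4, check d ≤ 3: NO.
Slack = (n − k + 1) − d = -1.
The slack is negative: d = 4 exceeds n − k + 1 = 3 by 1, so the Singleton bound is violated and no linear [5, 3, 4]_2 code can exist. In particular it is not MDS (MDS requires d = n − k + 1 exactly).
Description: the claimed parameters are [5, 3, 4]_2; such a code would be impossible (violates the Singleton bound).


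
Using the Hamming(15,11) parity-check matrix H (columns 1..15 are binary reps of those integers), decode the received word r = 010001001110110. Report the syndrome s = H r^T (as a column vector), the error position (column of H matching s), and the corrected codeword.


s = (1, 1, 1, 1)^T, error position = 15, corrected codeword c = 010001001110111

Compute s = H r^T mod 2 one row at a time:
  s_1 = 0 + 1 + 1 + 1 + 0 + 1 + 1 + 0 = 5 ≡ 1 (mod 2).
  s_2 = 0 + 0 + 1 + 0 + 0 + 1 + 1 + 0 = 3 ≡ 1 (mod 2).
  s_3 = 1 + 0 + 1 + 0 + 1 + 1 + 1 + 0 = 5 ≡ 1 (mod 2).
  s_4 = 0 + 0 + 0 + 0 + 1 + 1 + 1 + 0 = 3 ≡ 1 (mod 2).
s = (1, 1, 1, 1)^T — this equals column 15 of H (binary 1111), so error is at position 15.
Correct: flip bit 15 of r = 010001001110110 to get c = 010001001110111.


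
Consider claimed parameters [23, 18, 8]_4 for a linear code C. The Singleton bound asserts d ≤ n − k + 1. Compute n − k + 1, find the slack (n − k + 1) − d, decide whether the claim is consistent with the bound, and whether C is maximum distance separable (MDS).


Singleton RHS = n − k + 1 = 6, slack = -2, bound violated (no such code; not MDS).

Singleton bound: d ≤ n − k + 1.
Here n = 23, k = 18, so n − k + 1 = 6.
Given d = 8, check d ≤ 6: NO.
Slack = (n − k + 1) − d = -2.
The slack is negative: d = 8 exceeds n − k + 1 = 6 by 2, so the Singleton bound is violated and no linear [23, 18, 8]_4 code can exist. In particular it is not MDS (MDS requires d = n − k + 1 exactly).
Description: the claimed parameters are [23, 18, 8]_4; such a code would be impossible (violates the Singleton bound).


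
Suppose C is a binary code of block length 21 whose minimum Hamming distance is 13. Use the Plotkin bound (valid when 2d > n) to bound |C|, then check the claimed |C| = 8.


Plotkin bound M ≤ 4; given |C| = 8 > bound (violated).

Check applicability: 2d = 26, n = 21.
2d − n = 5 > 0, so Plotkin applies.
Compute d/(2d−n) = 13/5 ≈ 2.6000.
⌊d/(2d−n)⌋ = 2.
Plotkin bound: M ≤ 2·2 = 4.
Given |C| = 8, check: VIOLATED.
This |C| is above the Plotkin bound, so no binary code with n = 21, d = 13 and 8 codewords exists.


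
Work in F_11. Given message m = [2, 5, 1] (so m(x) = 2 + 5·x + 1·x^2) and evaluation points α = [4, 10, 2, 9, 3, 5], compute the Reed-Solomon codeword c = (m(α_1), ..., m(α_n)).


c = [5, 9, 5, 7, 4, 8]

Message polynomial: m(x) = 2 + 5·x + 1·x^2 (mod 11).
For each evaluation point α_i, compute m(α_i) mod 11:
  α_1 = 4: Horner steps 1 → 9 → 5, so m(4) = 5.
  α_2 = 10: Horner steps 1 → 4 → 9, so m(10) = 9.
  α_3 = 2: Horner steps 1 → 7 → 5, so m(2) = 5.
  α_4 = 9: Horner steps 1 → 3 → 7, so m(9) = 7.
  α_5 = 3: Horner steps 1 → 8 → 4, so m(3) = 4.
  α_6 = 5: Horner steps 1 → 10 → 8, so m(5) = 8.
Codeword c = [5, 9, 5, 7, 4, 8] ∈ F_11^6.


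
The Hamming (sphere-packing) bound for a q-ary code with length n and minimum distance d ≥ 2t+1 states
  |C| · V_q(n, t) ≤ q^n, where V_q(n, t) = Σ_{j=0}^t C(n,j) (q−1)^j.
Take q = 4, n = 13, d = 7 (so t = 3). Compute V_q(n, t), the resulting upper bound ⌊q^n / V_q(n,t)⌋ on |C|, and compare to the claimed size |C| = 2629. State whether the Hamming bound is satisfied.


V_q(n, t) = 8464, q^n = 67108864, Hamming bound = 7928, |C| = 2629 ≤ bound (satisfied).

Step 1: Compute V_q(n, t) = Σ_{j=0}^3 C(n, j) (q−1)^j.
  j = 0: C(13,0)·(3)^0 = 1·1 = 1.
  j = 1: C(13,1)·(3)^1 = 13·3 = 39.
  j = 2: C(13,2)·(3)^2 = 78·9 = 702.
  j = 3: C(13,3)·(3)^3 = 286·27 = 7722.
  V_q(n, t) = 1 + 39 + 702 + 7722 = 8464.
Step 2: q^n = 4^13 = 67108864.
Step 3: Hamming bound ⌊q^n / V_q(n,t)⌋ = ⌊67108864/8464⌋ = 7928.
Step 4: Compare |C| = 2629 to 7928: satisfied.
The claimed |C| lies below the Hamming bound.


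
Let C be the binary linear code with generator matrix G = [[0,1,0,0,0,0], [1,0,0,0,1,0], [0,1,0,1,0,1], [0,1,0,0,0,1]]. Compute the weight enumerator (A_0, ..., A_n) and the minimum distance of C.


Weight distribution: A_0 = 1, A_1 = 3, A_2 = 4, A_3 = 4, A_4 = 3, A_5 = 1. Minimum distance d = 1.

Enumerate all 2^4 = 16 messages m ∈ F_2^4.
For each, compute codeword c = mG in F_2^6, then tally its weight.
  m = 0000 → c = 000000, weight = 0.
  m = 1000 → c = 010000, weight = 1.
  m = 0100 → c = 100010, weight = 2.
  m = 1100 → c = 110010, weight = 3.
  m = 0010 → c = 010101, weight = 3.
  m = 1010 → c = 000101, weight = 2.
  m = 0110 → c = 110111, weight = 5.
  m = 1110 → c = 100111, weight = 4.
  m = 0001 → c = 010001, weight = 2.
  m = 1001 → c = 000001, weight = 1.
  m = 0101 → c = 110011, weight = 4.
  m = 1101 → c = 100011, weight = 3.
  m = 0011 → c = 000100, weight = 1.
  m = 1011 → c = 010100, weight = 2.
  m = 0111 → c = 100110, weight = 3.
  m = 1111 → c = 110110, weight = 4.
Tally weights:
  weight 0: 1 codewords.
  weight 1: 3 codewords.
  weight 2: 4 codewords.
  weight 3: 4 codewords.
  weight 4: 3 codewords.
  weight 5: 1 codewords.
Minimum distance d = smallest w > 0 with A_w > 0 = 1.
Sanity: Σ A_w = 16 = 2^4 = 16 ✓.


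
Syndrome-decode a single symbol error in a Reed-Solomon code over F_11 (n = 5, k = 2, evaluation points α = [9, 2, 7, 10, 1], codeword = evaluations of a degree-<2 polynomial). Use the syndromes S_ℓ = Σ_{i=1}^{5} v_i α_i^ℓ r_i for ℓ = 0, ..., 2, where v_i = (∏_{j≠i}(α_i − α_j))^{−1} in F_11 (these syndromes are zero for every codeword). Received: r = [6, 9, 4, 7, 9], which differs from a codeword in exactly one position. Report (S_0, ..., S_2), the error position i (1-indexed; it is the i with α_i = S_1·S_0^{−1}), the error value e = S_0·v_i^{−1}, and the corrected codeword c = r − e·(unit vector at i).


S = (9, 7, 3), error at position 2, error magnitude e = 10, c = [6, 10, 4, 7, 9].

Step 1: column multipliers v_i = (∏_{j≠i}(α_i − α_j))^{−1} mod 11.
  i = 1 (α = 9): (9−2)(9−7)(9−10)(9−1) = 7·2·(−1)·8 = −112 ≡ 9, so v_1 = 9^{−1} = 5 (mod 11).
  i = 2 (α = 2): (2−9)(2−7)(2−10)(2−1) = (−7)·(−5)·(−8)·1 = −280 ≡ 6, so v_2 = 6^{−1} = 2 (mod 11).
  i = 3 (α = 7): (7−9)(7−2)(7−10)(7−1) = (−2)·5·(−3)·6 = 180 ≡ 4, so v_3 = 4^{−1} = 3 (mod 11).
  i = 4 (α = 10): (10−9)(10−2)(10−7)(10−1) = 1·8·3·9 = 216 ≡ 7, so v_4 = 7^{−1} = 8 (mod 11).
  i = 5 (α = 1): (1−9)(1−2)(1−7)(1−10) = (−8)·(−1)·(−6)·(−9) = 432 ≡ 3, so v_5 = 3^{−1} = 4 (mod 11).
  v = [5, 2, 3, 8, 4].
Step 2: syndromes of r = [6, 9, 4, 7, 9] (all sums mod 11).
  S_0 = Σ v_i r_i = 5·6 + 2·9 + 3·4 + 8·7 + 4·9 = 152 ≡ 9.
  S_1 = Σ v_i α_i r_i = 5·9·6 + 2·2·9 + 3·7·4 + 8·10·7 + 4·1·9 = 986 ≡ 7.
  α_i^2 mod 11 = [4, 4, 5, 1, 1].
  S_2 = Σ v_i α_i^2 r_i = 5·4·6 + 2·4·9 + 3·5·4 + 8·1·7 + 4·1·9 = 344 ≡ 3.
  S = (9, 7, 3) ≠ 0, so r is not a codeword (an error is present).
Step 3: locate the error. For a single error e at position i, S_ℓ = v_i·e·α_i^ℓ, so α_err = S_1/S_0.
  S_0^{−1} = 9^{−1} = 5 (mod 11), so α_err = 7·5 = 35 ≡ 2 = α_2. Error position i = 2.
  Consistency check: S_2/S_1 = 3·8 = 24 ≡ 2 = α_err ✓ (single-error assumption holds).
Step 4: error magnitude e = S_0/v_2 = S_0·∏_{j≠2}(α_2 − α_j) = 9·6 = 54 ≡ 10 (mod 11).
Step 5: correct position 2: c_2 = r_2 − e = 9 − 10 ≡ 10 (mod 11). Hence c = [6, 10, 4, 7, 9].
  Check: interpolating c through the α_i gives m(x) = 8 + 1·x (degree < 2) with m(α_i) = c_i for every i, so c is indeed a codeword.


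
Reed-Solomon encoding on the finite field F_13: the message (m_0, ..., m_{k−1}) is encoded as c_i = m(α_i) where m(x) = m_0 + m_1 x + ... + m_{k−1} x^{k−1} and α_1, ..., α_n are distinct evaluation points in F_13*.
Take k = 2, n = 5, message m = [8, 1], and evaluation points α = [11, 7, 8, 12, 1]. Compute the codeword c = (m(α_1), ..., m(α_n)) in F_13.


c = [6, 2, 3, 7, 9]

Message polynomial: m(x) = 8 + 1·x (mod 13).
For each evaluation point α_i, compute m(α_i) mod 13:
  α_1 = 11: Horner steps 1 → 6, so m(11) = 6.
  α_2 = 7: Horner steps 1 → 2, so m(7) = 2.
  α_3 = 8: Horner steps 1 → 3, so m(8) = 3.
  α_4 = 12: Horner steps 1 → 7, so m(12) = 7.
  α_5 = 1: Horner steps 1 → 9, so m(1) = 9.
Codeword c = [6, 2, 3, 7, 9] ∈ F_13^5.


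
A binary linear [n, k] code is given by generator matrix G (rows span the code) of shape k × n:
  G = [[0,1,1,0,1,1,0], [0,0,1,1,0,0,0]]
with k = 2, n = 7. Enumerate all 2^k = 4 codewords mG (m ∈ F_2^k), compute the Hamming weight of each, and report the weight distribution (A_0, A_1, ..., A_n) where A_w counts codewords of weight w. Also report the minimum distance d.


Weight distribution: A_0 = 1, A_2 = 1, A_4 = 2. Minimum distance d = 2.

Enumerate all 2^2 = 4 messages m ∈ F_2^2.
For each, compute codeword c = mG in F_2^7, then tally its weight.
  m = 00 → c = 0000000, weight = 0.
  m = 10 → c = 0110110, weight = 4.
  m = 01 → c = 0011000, weight = 2.
  m = 11 → c = 0101110, weight = 4.
Tally weights:
  weight 0: 1 codewords.
  weight 2: 1 codewords.
  weight 4: 2 codewords.
Minimum distance d = smallest w > 0 with A_w > 0 = 2.
Sanity: Σ A_w = 4 = 2^2 = 4 ✓.


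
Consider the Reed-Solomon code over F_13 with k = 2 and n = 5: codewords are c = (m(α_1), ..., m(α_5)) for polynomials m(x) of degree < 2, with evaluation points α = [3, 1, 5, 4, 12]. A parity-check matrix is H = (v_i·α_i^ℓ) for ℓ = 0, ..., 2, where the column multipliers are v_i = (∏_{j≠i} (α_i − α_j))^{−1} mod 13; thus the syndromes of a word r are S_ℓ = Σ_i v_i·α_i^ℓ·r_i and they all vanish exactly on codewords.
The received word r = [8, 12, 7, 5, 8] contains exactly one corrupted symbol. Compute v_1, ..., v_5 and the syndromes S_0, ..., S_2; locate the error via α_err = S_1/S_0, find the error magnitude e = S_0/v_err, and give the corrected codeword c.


S = (6, 5, 2), error at position 1, error magnitude e = 5, c = [3, 12, 7, 5, 8].

Step 1: column multipliers v_i = (∏_{j≠i}(α_i − α_j))^{−1} mod 13.
  i = 1 (α = 3): (3−1)(3−5)(3−4)(3−12) = 2·(−2)·(−1)·(−9) = −36 ≡ 3, so v_1 = 3^{−1} = 9 (mod 13).
  i = 2 (α = 1): (1−3)(1−5)(1−4)(1−12) = (−2)·(−4)·(−3)·(−11) = 264 ≡ 4, so v_2 = 4^{−1} = 10 (mod 13).
  i = 3 (α = 5): (5−3)(5−1)(5−4)(5−12) = 2·4·1·(−7) = −56 ≡ 9, so v_3 = 9^{−1} = 3 (mod 13).
  i = 4 (α = 4): (4−3)(4−1)(4−5)(4−12) = 1·3·(−1)·(−8) = 24 ≡ 11, so v_4 = 11^{−1} = 6 (mod 13).
  i = 5 (α = 12): (12−3)(12−1)(12−5)(12−4) = 9·11·7·8 = 5544 ≡ 6, so v_5 = 6^{−1} = 11 (mod 13).
  v = [9, 10, 3, 6, 11].
Step 2: syndromes of r = [8, 12, 7, 5, 8] (all sums mod 13).
  S_0 = Σ v_i r_i = 9·8 + 10·12 + 3·7 + 6·5 + 11·8 = 331 ≡ 6.
  S_1 = Σ v_i α_i r_i = 9·3·8 + 10·1·12 + 3·5·7 + 6·4·5 + 11·12·8 = 1617 ≡ 5.
  α_i^2 mod 13 = [9, 1, 12, 3, 1].
  S_2 = Σ v_i α_i^2 r_i = 9·9·8 + 10·1·12 + 3·12·7 + 6·3·5 + 11·1·8 = 1198 ≡ 2.
  S = (6, 5, 2) ≠ 0, so r is not a codeword (an error is present).
Step 3: locate the error. For a single error e at position i, S_ℓ = v_i·e·α_i^ℓ, so α_err = S_1/S_0.
  S_0^{−1} = 6^{−1} = 11 (mod 13), so α_err = 5·11 = 55 ≡ 3 = α_1. Error position i = 1.
  Consistency check: S_2/S_1 = 2·8 = 16 ≡ 3 = α_err ✓ (single-error assumption holds).
Step 4: error magnitude e = S_0/v_1 = S_0·∏_{j≠1}(α_1 − α_j) = 6·3 = 18 ≡ 5 (mod 13).
Step 5: correct position 1: c_1 = r_1 − e = 8 − 5 ≡ 3 (mod 13). Hence c = [3, 12, 7, 5, 8].
  Check: interpolating c through the α_i gives m(x) = 10 + 2·x (degree < 2) with m(α_i) = c_i for every i, so c is indeed a codeword.


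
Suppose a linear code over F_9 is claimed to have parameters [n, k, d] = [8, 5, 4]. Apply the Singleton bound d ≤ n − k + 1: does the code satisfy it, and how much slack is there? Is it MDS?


Singleton RHS = n − k + 1 = 4, slack = 0, bound satisfied, MDS.

Singleton bound: d ≤ n − k + 1.
Here n = 8, k = 5, so n − k + 1 = 4.
Given d = 4, check d ≤ 4: YES.
Slack = (n − k + 1) − d = 0.
The code is MDS (slack = 0).
Description: the claimed parameters are [8, 5, 4]_9; such a code would be MDS (meets Singleton bound).


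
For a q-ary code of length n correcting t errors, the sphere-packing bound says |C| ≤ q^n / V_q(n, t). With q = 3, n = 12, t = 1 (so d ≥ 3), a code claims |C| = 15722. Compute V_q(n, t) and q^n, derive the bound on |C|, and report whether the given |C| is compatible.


V_q(n, t) = 25, q^n = 531441, Hamming bound = 21257, |C| = 15722 ≤ bound (satisfied).

Step 1: Compute V_q(n, t) = Σ_{j=0}^1 C(n, j) (q−1)^j.
  j = 0: C(12,0)·(2)^0 = 1·1 = 1.
  j = 1: C(12,1)·(2)^1 = 12·2 = 24.
  V_q(n, t) = 1 + 24 = 25.
Step 2: q^n = 3^12 = 531441.
Step 3: Hamming bound ⌊q^n / V_q(n,t)⌋ = ⌊531441/25⌋ = 21257.
Step 4: Compare |C| = 15722 to 21257: satisfied.
The claimed |C| lies below the Hamming bound.


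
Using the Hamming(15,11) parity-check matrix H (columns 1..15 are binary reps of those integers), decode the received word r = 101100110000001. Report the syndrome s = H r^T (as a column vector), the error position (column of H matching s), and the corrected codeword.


s = (0, 1, 1, 0)^T, error position = 6, corrected codeword c = 101101110000001

Compute s = H r^T mod 2 one row at a time:
  s_1 = 1 + 0 + 0 + 0 + 0 + 0 + 0 + 1 = 2 ≡ 0 (mod 2).
  s_2 = 1 + 0 + 0 + 1 + 0 + 0 + 0 + 1 = 3 ≡ 1 (mod 2).
  s_3 = 0 + 1 + 0 + 1 + 0 + 0 + 0 + 1 = 3 ≡ 1 (mod 2).
  s_4 = 1 + 1 + 0 + 1 + 0 + 0 + 0 + 1 = 4 ≡ 0 (mod 2).
s = (0, 1, 1, 0)^T — this equals column 6 of H (binary 0110), so error is at position 6.
Correct: flip bit 6 of r = 101100110000001 to get c = 101101110000001.


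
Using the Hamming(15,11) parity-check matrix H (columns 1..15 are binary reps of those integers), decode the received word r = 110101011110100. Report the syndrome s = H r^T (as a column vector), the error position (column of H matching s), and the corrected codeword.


s = (1, 1, 0, 0)^T, error position = 12, corrected codeword c = 110101011111100

Compute s = H r^T mod 2 one row at a time:
  s_1 = 1 + 1 + 1 + 1 + 0 + 1 + 0 + 0 = 5 ≡ 1 (mod 2).
  s_2 = 1 + 0 + 1 + 0 + 0 + 1 + 0 + 0 = 3 ≡ 1 (mod 2).
  s_3 = 1 + 0 + 1 + 0 + 1 + 1 + 0 + 0 = 4 ≡ 0 (mod 2).
  s_4 = 1 + 0 + 0 + 0 + 1 + 1 + 1 + 0 = 4 ≡ 0 (mod 2).
s = (1, 1, 0, 0)^T — this equals column 12 of H (binary 1100), so error is at position 12.
Correct: flip bit 12 of r = 110101011110100 to get c = 110101011111100.


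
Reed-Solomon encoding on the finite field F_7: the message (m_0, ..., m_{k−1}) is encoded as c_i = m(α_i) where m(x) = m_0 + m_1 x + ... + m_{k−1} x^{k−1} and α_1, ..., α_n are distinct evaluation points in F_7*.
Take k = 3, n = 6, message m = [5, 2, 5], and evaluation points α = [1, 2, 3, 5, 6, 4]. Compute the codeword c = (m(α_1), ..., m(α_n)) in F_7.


c = [5, 1, 0, 0, 1, 2]

Message polynomial: m(x) = 5 + 2·x + 5·x^2 (mod 7).
For each evaluation point α_i, compute m(α_i) mod 7:
  α_1 = 1: Horner steps 5 → 0 → 5, so m(1) = 5.
  α_2 = 2: Horner steps 5 → 5 → 1, so m(2) = 1.
  α_3 = 3: Horner steps 5 → 3 → 0, so m(3) = 0.
  α_4 = 5: Horner steps 5 → 6 → 0, so m(5) = 0.
  α_5 = 6: Horner steps 5 → 4 → 1, so m(6) = 1.
  α_6 = 4: Horner steps 5 → 1 → 2, so m(4) = 2.
Codeword c = [5, 1, 0, 0, 1, 2] ∈ F_7^6.


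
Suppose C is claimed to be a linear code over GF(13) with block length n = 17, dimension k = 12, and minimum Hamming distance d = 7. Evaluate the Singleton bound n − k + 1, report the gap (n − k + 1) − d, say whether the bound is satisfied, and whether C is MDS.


Singleton RHS = n − k + 1 = 6, slack = -1, bound violated (no such code; not MDS).

Singleton bound: d ≤ n − k + 1.
Here n = 17, k = 12, so n − k + 1 = 6.
Given d = 7, check d ≤ 6: NO.
Slack = (n − k + 1) − d = -1.
The slack is negative: d = 7 exceeds n − k + 1 = 6 by 1, so the Singleton bound is violated and no linear [17, 12, 7]_13 code can exist. In particular it is not MDS (MDS requires d = n − k + 1 exactly).
Description: the claimed parameters are [17, 12, 7]_13; such a code would be impossible (violates the Singleton bound).


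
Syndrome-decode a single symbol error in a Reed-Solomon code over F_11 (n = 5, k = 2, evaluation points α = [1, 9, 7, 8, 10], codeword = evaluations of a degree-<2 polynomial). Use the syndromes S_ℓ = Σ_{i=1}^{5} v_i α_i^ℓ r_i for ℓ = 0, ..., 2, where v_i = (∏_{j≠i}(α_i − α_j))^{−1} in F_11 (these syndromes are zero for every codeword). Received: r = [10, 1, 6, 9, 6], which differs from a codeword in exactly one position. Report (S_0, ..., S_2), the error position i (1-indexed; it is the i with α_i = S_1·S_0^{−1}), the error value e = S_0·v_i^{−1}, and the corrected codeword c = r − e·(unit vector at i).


S = (9, 2, 9), error at position 5, error magnitude e = 2, c = [10, 1, 6, 9, 4].

Step 1: column multipliers v_i = (∏_{j≠i}(α_i − α_j))^{−1} mod 11.
  i = 1 (α = 1): (1−9)(1−7)(1−8)(1−10) = (−8)·(−6)·(−7)·(−9) = 3024 ≡ 10, so v_1 = 10^{−1} = 10 (mod 11).
  i = 2 (α = 9): (9−1)(9−7)(9−8)(9−10) = 8·2·1·(−1) = −16 ≡ 6, so v_2 = 6^{−1} = 2 (mod 11).
  i = 3 (α = 7): (7−1)(7−9)(7−8)(7−10) = 6·(−2)·(−1)·(−3) = −36 ≡ 8, so v_3 = 8^{−1} = 7 (mod 11).
  i = 4 (α = 8): (8−1)(8−9)(8−7)(8−10) = 7·(−1)·1·(−2) = 14 ≡ 3, so v_4 = 3^{−1} = 4 (mod 11).
  i = 5 (α = 10): (10−1)(10−9)(10−7)(10−8) = 9·1·3·2 = 54 ≡ 10, so v_5 = 10^{−1} = 10 (mod 11).
  v = [10, 2, 7, 4, 10].
Step 2: syndromes of r = [10, 1, 6, 9, 6] (all sums mod 11).
  S_0 = Σ v_i r_i = 10·10 + 2·1 + 7·6 + 4·9 + 10·6 = 240 ≡ 9.
  S_1 = Σ v_i α_i r_i = 10·1·10 + 2·9·1 + 7·7·6 + 4·8·9 + 10·10·6 = 1300 ≡ 2.
  α_i^2 mod 11 = [1, 4, 5, 9, 1].
  S_2 = Σ v_i α_i^2 r_i = 10·1·10 + 2·4·1 + 7·5·6 + 4·9·9 + 10·1·6 = 702 ≡ 9.
  S = (9, 2, 9) ≠ 0, so r is not a codeword (an error is present).
Step 3: locate the error. For a single error e at position i, S_ℓ = v_i·e·α_i^ℓ, so α_err = S_1/S_0.
  S_0^{−1} = 9^{−1} = 5 (mod 11), so α_err = 2·5 = 10 ≡ 10 = α_5. Error position i = 5.
  Consistency check: S_2/S_1 = 9·6 = 54 ≡ 10 = α_err ✓ (single-error assumption holds).
Step 4: error magnitude e = S_0/v_5 = S_0·∏_{j≠5}(α_5 − α_j) = 9·10 = 90 ≡ 2 (mod 11).
Step 5: correct position 5: c_5 = r_5 − e = 6 − 2 ≡ 4 (mod 11). Hence c = [10, 1, 6, 9, 4].
  Check: interpolating c through the α_i gives m(x) = 7 + 3·x (degree < 2) with m(α_i) = c_i for every i, so c is indeed a codeword.


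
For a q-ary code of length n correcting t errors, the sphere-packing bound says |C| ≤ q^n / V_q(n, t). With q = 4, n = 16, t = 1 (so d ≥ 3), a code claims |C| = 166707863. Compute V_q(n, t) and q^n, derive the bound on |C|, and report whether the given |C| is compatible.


V_q(n, t) = 49, q^n = 4294967296, Hamming bound = 87652393, |C| = 166707863 > bound (violated).

Step 1: Compute V_q(n, t) = Σ_{j=0}^1 C(n, j) (q−1)^j.
  j = 0: C(16,0)·(3)^0 = 1·1 = 1.
  j = 1: C(16,1)·(3)^1 = 16·3 = 48.
  V_q(n, t) = 1 + 48 = 49.
Step 2: q^n = 4^16 = 4294967296.
Step 3: Hamming bound ⌊q^n / V_q(n,t)⌋ = ⌊4294967296/49⌋ = 87652393.
Step 4: Compare |C| = 166707863 to 87652393: violated.
The claimed |C| lies above the Hamming bound, so no 4-ary code of length 16 with d ≥ 3 can have 166707863 codewords.


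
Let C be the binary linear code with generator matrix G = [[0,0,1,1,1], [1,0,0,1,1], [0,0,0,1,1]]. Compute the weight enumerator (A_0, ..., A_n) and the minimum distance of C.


Weight distribution: A_0 = 1, A_1 = 2, A_2 = 2, A_3 = 2, A_4 = 1. Minimum distance d = 1.

Enumerate all 2^3 = 8 messages m ∈ F_2^3.
For each, compute codeword c = mG in F_2^5, then tally its weight.
  m = 000 → c = 00000, weight = 0.
  m = 100 → c = 00111, weight = 3.
  m = 010 → c = 10011, weight = 3.
  m = 110 → c = 10100, weight = 2.
  m = 001 → c = 00011, weight = 2.
  m = 101 → c = 00100, weight = 1.
  m = 011 → c = 10000, weight = 1.
  m = 111 → c = 10111, weight = 4.
Tally weights:
  weight 0: 1 codewords.
  weight 1: 2 codewords.
  weight 2: 2 codewords.
  weight 3: 2 codewords.
  weight 4: 1 codewords.
Minimum distance d = smallest w > 0 with A_w > 0 = 1.
Sanity: Σ A_w = 8 = 2^3 = 8 ✓.


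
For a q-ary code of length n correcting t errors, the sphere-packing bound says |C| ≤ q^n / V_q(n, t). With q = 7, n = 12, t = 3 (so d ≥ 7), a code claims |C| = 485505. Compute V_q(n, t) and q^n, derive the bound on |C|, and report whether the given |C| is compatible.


V_q(n, t) = 49969, q^n = 13841287201, Hamming bound = 276997, |C| = 485505 > bound (violated).

Step 1: Compute V_q(n, t) = Σ_{j=0}^3 C(n, j) (q−1)^j.
  j = 0: C(12,0)·(6)^0 = 1·1 = 1.
  j = 1: C(12,1)·(6)^1 = 12·6 = 72.
  j = 2: C(12,2)·(6)^2 = 66·36 = 2376.
  j = 3: C(12,3)·(6)^3 = 220·216 = 47520.
  V_q(n, t) = 1 + 72 + 2376 + 47520 = 49969.
Step 2: q^n = 7^12 = 13841287201.
Step 3: Hamming bound ⌊q^n / V_q(n,t)⌋ = ⌊13841287201/49969⌋ = 276997.
Step 4: Compare |C| = 485505 to 276997: violated.
The claimed |C| lies above the Hamming bound, so no 7-ary code of length 12 with d ≥ 7 can have 485505 codewords.


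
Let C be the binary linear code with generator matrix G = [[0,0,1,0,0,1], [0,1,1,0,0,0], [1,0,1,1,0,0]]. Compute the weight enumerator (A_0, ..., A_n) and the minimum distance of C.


Weight distribution: A_0 = 1, A_2 = 3, A_3 = 3, A_5 = 1. Minimum distance d = 2.

Enumerate all 2^3 = 8 messages m ∈ F_2^3.
For each, compute codeword c = mG in F_2^6, then tally its weight.
  m = 000 → c = 000000, weight = 0.
  m = 100 → c = 001001, weight = 2.
  m = 010 → c = 011000, weight = 2.
  m = 110 → c = 010001, weight = 2.
  m = 001 → c = 101100, weight = 3.
  m = 101 → c = 100101, weight = 3.
  m = 011 → c = 110100, weight = 3.
  m = 111 → c = 111101, weight = 5.
Tally weights:
  weight 0: 1 codewords.
  weight 2: 3 codewords.
  weight 3: 3 codewords.
  weight 5: 1 codewords.
Minimum distance d = smallest w > 0 with A_w > 0 = 2.
Sanity: Σ A_w = 8 = 2^3 = 8 ✓.


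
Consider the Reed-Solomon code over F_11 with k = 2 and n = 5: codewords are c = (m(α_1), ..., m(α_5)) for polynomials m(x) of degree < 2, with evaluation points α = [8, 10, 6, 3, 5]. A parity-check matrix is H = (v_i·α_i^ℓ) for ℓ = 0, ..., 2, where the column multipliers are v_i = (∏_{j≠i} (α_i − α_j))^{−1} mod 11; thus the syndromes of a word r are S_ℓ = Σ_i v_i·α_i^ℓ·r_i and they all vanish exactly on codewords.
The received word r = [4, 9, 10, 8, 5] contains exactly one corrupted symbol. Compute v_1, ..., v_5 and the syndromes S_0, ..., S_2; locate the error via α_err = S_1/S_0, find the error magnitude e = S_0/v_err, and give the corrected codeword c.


S = (1, 5, 3), error at position 5, error magnitude e = 3, c = [4, 9, 10, 8, 2].

Step 1: column multipliers v_i = (∏_{j≠i}(α_i − α_j))^{−1} mod 11.
  i = 1 (α = 8): (8−10)(8−6)(8−3)(8−5) = (−2)·2·5·3 = −60 ≡ 6, so v_1 = 6^{−1} = 2 (mod 11).
  i = 2 (α = 10): (10−8)(10−6)(10−3)(10−5) = 2·4·7·5 = 280 ≡ 5, so v_2 = 5^{−1} = 9 (mod 11).
  i = 3 (α = 6): (6−8)(6−10)(6−3)(6−5) = (−2)·(−4)·3·1 = 24 ≡ 2, so v_3 = 2^{−1} = 6 (mod 11).
  i = 4 (α = 3): (3−8)(3−10)(3−6)(3−5) = (−5)·(−7)·(−3)·(−2) = 210 ≡ 1, so v_4 = 1^{−1} = 1 (mod 11).
  i = 5 (α = 5): (5−8)(5−10)(5−6)(5−3) = (−3)·(−5)·(−1)·2 = −30 ≡ 3, so v_5 = 3^{−1} = 4 (mod 11).
  v = [2, 9, 6, 1, 4].
Step 2: syndromes of r = [4, 9, 10, 8, 5] (all sums mod 11).
  S_0 = Σ v_i r_i = 2·4 + 9·9 + 6·10 + 1·8 + 4·5 = 177 ≡ 1.
  S_1 = Σ v_i α_i r_i = 2·8·4 + 9·10·9 + 6·6·10 + 1·3·8 + 4·5·5 = 1358 ≡ 5.
  α_i^2 mod 11 = [9, 1, 3, 9, 3].
  S_2 = Σ v_i α_i^2 r_i = 2·9·4 + 9·1·9 + 6·3·10 + 1·9·8 + 4·3·5 = 465 ≡ 3.
  S = (1, 5, 3) ≠ 0, so r is not a codeword (an error is present).
Step 3: locate the error. For a single error e at position i, S_ℓ = v_i·e·α_i^ℓ, so α_err = S_1/S_0.
  S_0^{−1} = 1^{−1} = 1 (mod 11), so α_err = 5·1 = 5 ≡ 5 = α_5. Error position i = 5.
  Consistency check: S_2/S_1 = 3·9 = 27 ≡ 5 = α_err ✓ (single-error assumption holds).
Step 4: error magnitude e = S_0/v_5 = S_0·∏_{j≠5}(α_5 − α_j) = 1·3 = 3 ≡ 3 (mod 11).
Step 5: correct position 5: c_5 = r_5 − e = 5 − 3 ≡ 2 (mod 11). Hence c = [4, 9, 10, 8, 2].
  Check: interpolating c through the α_i gives m(x) = 6 + 8·x (degree < 2) with m(α_i) = c_i for every i, so c is indeed a codeword.
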